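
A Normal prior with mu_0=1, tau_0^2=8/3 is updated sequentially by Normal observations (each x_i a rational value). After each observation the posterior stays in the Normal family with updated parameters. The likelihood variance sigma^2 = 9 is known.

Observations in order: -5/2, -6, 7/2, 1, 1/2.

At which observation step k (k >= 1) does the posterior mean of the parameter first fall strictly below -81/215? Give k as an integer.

k = 2

obs 1: x=-5/2 → posterior Normal(1/5, 72/35)
obs 2: x=-6 → posterior Normal(-41/43, 72/43)
obs 3: x=7/2 → posterior Normal(-13/51, 24/17)
obs 4: x=1 → posterior Normal(-5/59, 72/59)
obs 5: x=1/2 → posterior Normal(-1/67, 72/67)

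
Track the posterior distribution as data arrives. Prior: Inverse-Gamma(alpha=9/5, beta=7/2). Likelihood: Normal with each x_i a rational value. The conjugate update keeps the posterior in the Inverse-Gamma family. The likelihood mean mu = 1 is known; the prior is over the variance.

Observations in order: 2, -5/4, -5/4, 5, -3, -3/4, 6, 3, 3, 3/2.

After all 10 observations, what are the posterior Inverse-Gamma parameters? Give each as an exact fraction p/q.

alpha=34/5, beta=1383/32

obs 1: x=2 → posterior Inverse-Gamma(23/10, 4)
obs 2: x=-5/4 → posterior Inverse-Gamma(14/5, 209/32)
obs 3: x=-5/4 → posterior Inverse-Gamma(33/10, 145/16)
obs 4: x=5 → posterior Inverse-Gamma(19/5, 273/16)
obs 5: x=-3 → posterior Inverse-Gamma(43/10, 401/16)
obs 6: x=-3/4 → posterior Inverse-Gamma(24/5, 851/32)
obs 7: x=6 → posterior Inverse-Gamma(53/10, 1251/32)
obs 8: x=3 → posterior Inverse-Gamma(29/5, 1315/32)
obs 9: x=3 → posterior Inverse-Gamma(63/10, 1379/32)
obs 10: x=3/2 → posterior Inverse-Gamma(34/5, 1383/32)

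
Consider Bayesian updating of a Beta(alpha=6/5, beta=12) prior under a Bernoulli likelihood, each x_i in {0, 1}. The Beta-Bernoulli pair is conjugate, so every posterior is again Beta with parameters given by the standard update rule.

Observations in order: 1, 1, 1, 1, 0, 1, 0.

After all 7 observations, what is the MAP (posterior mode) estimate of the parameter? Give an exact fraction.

obs 1: x=1 → posterior Beta(11/5, 12)
obs 2: x=1 → posterior Beta(16/5, 12)
obs 3: x=1 → posterior Beta(21/5, 12)
obs 4: x=1 → posterior Beta(26/5, 12)
obs 5: x=0 → posterior Beta(26/5, 13)
obs 6: x=1 → posterior Beta(31/5, 13)
obs 7: x=0 → posterior Beta(31/5, 14)

2/7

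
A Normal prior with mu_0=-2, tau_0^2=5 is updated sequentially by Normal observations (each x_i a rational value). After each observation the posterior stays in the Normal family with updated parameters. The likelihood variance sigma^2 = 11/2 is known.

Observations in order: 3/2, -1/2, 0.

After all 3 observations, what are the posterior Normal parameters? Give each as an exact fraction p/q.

mu_0=-12/41, tau_0^2=55/41

obs 1: x=3/2 → posterior Normal(-1/3, 55/21)
obs 2: x=-1/2 → posterior Normal(-12/31, 55/31)
obs 3: x=0 → posterior Normal(-12/41, 55/41)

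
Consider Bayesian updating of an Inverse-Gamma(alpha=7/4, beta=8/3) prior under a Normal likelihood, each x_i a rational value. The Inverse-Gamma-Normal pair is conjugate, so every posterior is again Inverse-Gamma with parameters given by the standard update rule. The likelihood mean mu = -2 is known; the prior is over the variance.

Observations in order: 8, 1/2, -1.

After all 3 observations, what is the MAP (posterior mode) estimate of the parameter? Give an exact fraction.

1351/102

obs 1: x=8 → posterior Inverse-Gamma(9/4, 158/3)
obs 2: x=1/2 → posterior Inverse-Gamma(11/4, 1339/24)
obs 3: x=-1 → posterior Inverse-Gamma(13/4, 1351/24)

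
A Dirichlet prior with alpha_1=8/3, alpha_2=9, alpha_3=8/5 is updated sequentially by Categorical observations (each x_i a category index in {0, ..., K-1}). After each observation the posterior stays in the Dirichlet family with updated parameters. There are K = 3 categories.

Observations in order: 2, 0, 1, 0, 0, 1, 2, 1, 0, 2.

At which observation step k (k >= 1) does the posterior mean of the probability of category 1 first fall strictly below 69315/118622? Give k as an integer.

obs 1: x=2 → posterior Dirichlet(8/3, 9, 13/5)
obs 2: x=0 → posterior Dirichlet(11/3, 9, 13/5)
obs 3: x=1 → posterior Dirichlet(11/3, 10, 13/5)
obs 4: x=0 → posterior Dirichlet(14/3, 10, 13/5)
obs 5: x=0 → posterior Dirichlet(17/3, 10, 13/5)
obs 6: x=1 → posterior Dirichlet(17/3, 11, 13/5)
obs 7: x=2 → posterior Dirichlet(17/3, 11, 18/5)
obs 8: x=1 → posterior Dirichlet(17/3, 12, 18/5)
obs 9: x=0 → posterior Dirichlet(20/3, 12, 18/5)
obs 10: x=2 → posterior Dirichlet(20/3, 12, 23/5)

k = 4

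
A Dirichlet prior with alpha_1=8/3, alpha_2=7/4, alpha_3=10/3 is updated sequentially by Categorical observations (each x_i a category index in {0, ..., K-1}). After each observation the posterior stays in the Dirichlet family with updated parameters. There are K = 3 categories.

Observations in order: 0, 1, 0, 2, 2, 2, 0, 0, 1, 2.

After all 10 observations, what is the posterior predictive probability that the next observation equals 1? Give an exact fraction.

obs 1: x=0 → posterior Dirichlet(11/3, 7/4, 10/3)
obs 2: x=1 → posterior Dirichlet(11/3, 11/4, 10/3)
obs 3: x=0 → posterior Dirichlet(14/3, 11/4, 10/3)
obs 4: x=2 → posterior Dirichlet(14/3, 11/4, 13/3)
obs 5: x=2 → posterior Dirichlet(14/3, 11/4, 16/3)
obs 6: x=2 → posterior Dirichlet(14/3, 11/4, 19/3)
obs 7: x=0 → posterior Dirichlet(17/3, 11/4, 19/3)
obs 8: x=0 → posterior Dirichlet(20/3, 11/4, 19/3)
obs 9: x=1 → posterior Dirichlet(20/3, 15/4, 19/3)
obs 10: x=2 → posterior Dirichlet(20/3, 15/4, 22/3)

15/71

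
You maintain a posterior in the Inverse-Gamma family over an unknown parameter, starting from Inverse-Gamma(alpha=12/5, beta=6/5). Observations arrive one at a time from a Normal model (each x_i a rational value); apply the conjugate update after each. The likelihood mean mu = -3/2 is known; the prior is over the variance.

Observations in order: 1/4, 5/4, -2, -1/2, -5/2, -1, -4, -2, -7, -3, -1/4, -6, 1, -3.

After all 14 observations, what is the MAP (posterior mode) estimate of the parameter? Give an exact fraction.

6787/1664

obs 1: x=1/4 → posterior Inverse-Gamma(29/10, 437/160)
obs 2: x=5/4 → posterior Inverse-Gamma(17/5, 521/80)
obs 3: x=-2 → posterior Inverse-Gamma(39/10, 531/80)
obs 4: x=-1/2 → posterior Inverse-Gamma(22/5, 571/80)
obs 5: x=-5/2 → posterior Inverse-Gamma(49/10, 611/80)
obs 6: x=-1 → posterior Inverse-Gamma(27/5, 621/80)
obs 7: x=-4 → posterior Inverse-Gamma(59/10, 871/80)
obs 8: x=-2 → posterior Inverse-Gamma(32/5, 881/80)
obs 9: x=-7 → posterior Inverse-Gamma(69/10, 2091/80)
obs 10: x=-3 → posterior Inverse-Gamma(37/5, 2181/80)
obs 11: x=-1/4 → posterior Inverse-Gamma(79/10, 4487/160)
obs 12: x=-6 → posterior Inverse-Gamma(42/5, 6107/160)
obs 13: x=1 → posterior Inverse-Gamma(89/10, 6607/160)
obs 14: x=-3 → posterior Inverse-Gamma(47/5, 6787/160)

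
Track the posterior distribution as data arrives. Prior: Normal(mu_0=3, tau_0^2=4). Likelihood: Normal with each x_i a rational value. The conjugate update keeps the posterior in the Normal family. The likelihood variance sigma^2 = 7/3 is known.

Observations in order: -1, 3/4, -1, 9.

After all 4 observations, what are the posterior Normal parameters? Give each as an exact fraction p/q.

mu_0=114/55, tau_0^2=28/55

obs 1: x=-1 → posterior Normal(9/19, 28/19)
obs 2: x=3/4 → posterior Normal(18/31, 28/31)
obs 3: x=-1 → posterior Normal(6/43, 28/43)
obs 4: x=9 → posterior Normal(114/55, 28/55)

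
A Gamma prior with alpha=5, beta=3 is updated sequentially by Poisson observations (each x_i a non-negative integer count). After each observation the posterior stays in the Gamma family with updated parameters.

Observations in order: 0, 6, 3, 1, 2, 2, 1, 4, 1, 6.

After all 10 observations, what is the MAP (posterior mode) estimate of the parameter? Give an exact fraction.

obs 1: x=0 → posterior Gamma(5, 4)
obs 2: x=6 → posterior Gamma(11, 5)
obs 3: x=3 → posterior Gamma(14, 6)
obs 4: x=1 → posterior Gamma(15, 7)
obs 5: x=2 → posterior Gamma(17, 8)
obs 6: x=2 → posterior Gamma(19, 9)
obs 7: x=1 → posterior Gamma(20, 10)
obs 8: x=4 → posterior Gamma(24, 11)
obs 9: x=1 → posterior Gamma(25, 12)
obs 10: x=6 → posterior Gamma(31, 13)

30/13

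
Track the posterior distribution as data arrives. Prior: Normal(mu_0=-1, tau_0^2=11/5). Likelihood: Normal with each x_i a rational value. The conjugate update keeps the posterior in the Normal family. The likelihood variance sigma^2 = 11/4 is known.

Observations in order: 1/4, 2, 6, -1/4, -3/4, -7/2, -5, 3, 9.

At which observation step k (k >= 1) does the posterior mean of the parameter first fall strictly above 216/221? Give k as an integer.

obs 1: x=1/4 → posterior Normal(-4/9, 11/9)
obs 2: x=2 → posterior Normal(4/13, 11/13)
obs 3: x=6 → posterior Normal(28/17, 11/17)
obs 4: x=-1/4 → posterior Normal(9/7, 11/21)
obs 5: x=-3/4 → posterior Normal(24/25, 11/25)
obs 6: x=-7/2 → posterior Normal(10/29, 11/29)
obs 7: x=-5 → posterior Normal(-10/33, 1/3)
obs 8: x=3 → posterior Normal(2/37, 11/37)
obs 9: x=9 → posterior Normal(38/41, 11/41)

k = 3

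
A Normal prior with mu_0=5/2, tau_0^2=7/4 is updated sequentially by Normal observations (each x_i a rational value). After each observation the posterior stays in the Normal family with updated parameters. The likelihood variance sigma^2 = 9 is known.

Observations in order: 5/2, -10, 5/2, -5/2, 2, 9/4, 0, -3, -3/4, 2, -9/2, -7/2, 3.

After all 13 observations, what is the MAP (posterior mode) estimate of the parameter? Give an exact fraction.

obs 1: x=5/2 → posterior Normal(5/2, 63/43)
obs 2: x=-10 → posterior Normal(3/4, 63/50)
obs 3: x=5/2 → posterior Normal(55/57, 21/19)
obs 4: x=-5/2 → posterior Normal(75/128, 63/64)
obs 5: x=2 → posterior Normal(103/142, 63/71)
obs 6: x=9/4 → posterior Normal(269/312, 21/26)
obs 7: x=0 → posterior Normal(269/340, 63/85)
obs 8: x=-3 → posterior Normal(185/368, 63/92)
obs 9: x=-3/4 → posterior Normal(41/99, 7/11)
obs 10: x=2 → posterior Normal(55/106, 63/106)
obs 11: x=-9/2 → posterior Normal(47/226, 63/113)
obs 12: x=-7/2 → posterior Normal(-1/120, 21/40)
obs 13: x=3 → posterior Normal(20/127, 63/127)

20/127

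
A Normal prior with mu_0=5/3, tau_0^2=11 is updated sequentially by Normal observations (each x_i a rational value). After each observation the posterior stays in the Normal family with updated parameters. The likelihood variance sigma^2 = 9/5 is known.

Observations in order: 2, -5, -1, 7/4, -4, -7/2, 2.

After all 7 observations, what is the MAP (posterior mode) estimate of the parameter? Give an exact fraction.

-1645/1576

obs 1: x=2 → posterior Normal(125/64, 99/64)
obs 2: x=-5 → posterior Normal(-150/119, 99/119)
obs 3: x=-1 → posterior Normal(-205/174, 33/58)
obs 4: x=7/4 → posterior Normal(-435/916, 99/229)
obs 5: x=-4 → posterior Normal(-1315/1136, 99/284)
obs 6: x=-7/2 → posterior Normal(-695/452, 33/113)
obs 7: x=2 → posterior Normal(-1645/1576, 99/394)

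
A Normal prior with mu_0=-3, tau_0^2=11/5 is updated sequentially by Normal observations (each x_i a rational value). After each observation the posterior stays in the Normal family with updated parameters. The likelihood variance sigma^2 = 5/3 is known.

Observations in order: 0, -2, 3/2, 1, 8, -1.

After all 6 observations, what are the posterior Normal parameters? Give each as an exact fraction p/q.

obs 1: x=0 → posterior Normal(-75/58, 55/58)
obs 2: x=-2 → posterior Normal(-141/91, 55/91)
obs 3: x=3/2 → posterior Normal(-183/248, 55/124)
obs 4: x=1 → posterior Normal(-117/314, 55/157)
obs 5: x=8 → posterior Normal(411/380, 11/38)
obs 6: x=-1 → posterior Normal(345/446, 55/223)

mu_0=345/446, tau_0^2=55/223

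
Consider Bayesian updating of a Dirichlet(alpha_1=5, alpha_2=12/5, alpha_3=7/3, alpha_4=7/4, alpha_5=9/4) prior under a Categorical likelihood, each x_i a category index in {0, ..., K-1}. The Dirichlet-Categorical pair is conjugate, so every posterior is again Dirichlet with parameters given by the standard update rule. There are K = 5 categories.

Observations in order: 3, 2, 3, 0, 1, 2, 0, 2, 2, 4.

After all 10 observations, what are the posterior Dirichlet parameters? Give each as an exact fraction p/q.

alpha_1=7, alpha_2=17/5, alpha_3=19/3, alpha_4=15/4, alpha_5=13/4

obs 1: x=3 → posterior Dirichlet(5, 12/5, 7/3, 11/4, 9/4)
obs 2: x=2 → posterior Dirichlet(5, 12/5, 10/3, 11/4, 9/4)
obs 3: x=3 → posterior Dirichlet(5, 12/5, 10/3, 15/4, 9/4)
obs 4: x=0 → posterior Dirichlet(6, 12/5, 10/3, 15/4, 9/4)
obs 5: x=1 → posterior Dirichlet(6, 17/5, 10/3, 15/4, 9/4)
obs 6: x=2 → posterior Dirichlet(6, 17/5, 13/3, 15/4, 9/4)
obs 7: x=0 → posterior Dirichlet(7, 17/5, 13/3, 15/4, 9/4)
obs 8: x=2 → posterior Dirichlet(7, 17/5, 16/3, 15/4, 9/4)
obs 9: x=2 → posterior Dirichlet(7, 17/5, 19/3, 15/4, 9/4)
obs 10: x=4 → posterior Dirichlet(7, 17/5, 19/3, 15/4, 13/4)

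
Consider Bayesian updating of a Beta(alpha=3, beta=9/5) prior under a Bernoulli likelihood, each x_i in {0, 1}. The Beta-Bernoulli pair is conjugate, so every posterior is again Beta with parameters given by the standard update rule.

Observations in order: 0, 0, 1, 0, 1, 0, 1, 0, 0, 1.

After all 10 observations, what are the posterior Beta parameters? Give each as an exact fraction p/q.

obs 1: x=0 → posterior Beta(3, 14/5)
obs 2: x=0 → posterior Beta(3, 19/5)
obs 3: x=1 → posterior Beta(4, 19/5)
obs 4: x=0 → posterior Beta(4, 24/5)
obs 5: x=1 → posterior Beta(5, 24/5)
obs 6: x=0 → posterior Beta(5, 29/5)
obs 7: x=1 → posterior Beta(6, 29/5)
obs 8: x=0 → posterior Beta(6, 34/5)
obs 9: x=0 → posterior Beta(6, 39/5)
obs 10: x=1 → posterior Beta(7, 39/5)

alpha=7, beta=39/5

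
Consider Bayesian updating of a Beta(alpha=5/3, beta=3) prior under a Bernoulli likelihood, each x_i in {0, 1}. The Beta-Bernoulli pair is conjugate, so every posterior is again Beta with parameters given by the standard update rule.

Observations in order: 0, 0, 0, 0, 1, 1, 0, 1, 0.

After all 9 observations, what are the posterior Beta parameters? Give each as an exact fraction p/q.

alpha=14/3, beta=9

obs 1: x=0 → posterior Beta(5/3, 4)
obs 2: x=0 → posterior Beta(5/3, 5)
obs 3: x=0 → posterior Beta(5/3, 6)
obs 4: x=0 → posterior Beta(5/3, 7)
obs 5: x=1 → posterior Beta(8/3, 7)
obs 6: x=1 → posterior Beta(11/3, 7)
obs 7: x=0 → posterior Beta(11/3, 8)
obs 8: x=1 → posterior Beta(14/3, 8)
obs 9: x=0 → posterior Beta(14/3, 9)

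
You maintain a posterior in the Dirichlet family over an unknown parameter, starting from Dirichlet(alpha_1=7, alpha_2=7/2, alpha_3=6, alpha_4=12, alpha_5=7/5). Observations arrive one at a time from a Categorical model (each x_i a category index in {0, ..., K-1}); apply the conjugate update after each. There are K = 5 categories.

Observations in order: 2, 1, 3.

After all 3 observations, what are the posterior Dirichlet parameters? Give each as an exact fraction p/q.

alpha_1=7, alpha_2=9/2, alpha_3=7, alpha_4=13, alpha_5=7/5

obs 1: x=2 → posterior Dirichlet(7, 7/2, 7, 12, 7/5)
obs 2: x=1 → posterior Dirichlet(7, 9/2, 7, 12, 7/5)
obs 3: x=3 → posterior Dirichlet(7, 9/2, 7, 13, 7/5)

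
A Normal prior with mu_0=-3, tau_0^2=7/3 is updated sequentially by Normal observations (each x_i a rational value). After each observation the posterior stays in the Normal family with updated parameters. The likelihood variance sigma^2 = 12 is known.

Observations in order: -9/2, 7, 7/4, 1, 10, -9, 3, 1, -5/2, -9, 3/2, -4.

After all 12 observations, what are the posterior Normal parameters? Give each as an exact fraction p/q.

mu_0=-179/160, tau_0^2=7/10

obs 1: x=-9/2 → posterior Normal(-279/86, 84/43)
obs 2: x=7 → posterior Normal(-181/100, 42/25)
obs 3: x=7/4 → posterior Normal(-313/228, 28/19)
obs 4: x=1 → posterior Normal(-285/256, 21/16)
obs 5: x=10 → posterior Normal(-5/284, 84/71)
obs 6: x=-9 → posterior Normal(-257/312, 14/13)
obs 7: x=3 → posterior Normal(-173/340, 84/85)
obs 8: x=1 → posterior Normal(-145/368, 21/23)
obs 9: x=-5/2 → posterior Normal(-215/396, 28/33)
obs 10: x=-9 → posterior Normal(-467/424, 42/53)
obs 11: x=3/2 → posterior Normal(-425/452, 84/113)
obs 12: x=-4 → posterior Normal(-179/160, 7/10)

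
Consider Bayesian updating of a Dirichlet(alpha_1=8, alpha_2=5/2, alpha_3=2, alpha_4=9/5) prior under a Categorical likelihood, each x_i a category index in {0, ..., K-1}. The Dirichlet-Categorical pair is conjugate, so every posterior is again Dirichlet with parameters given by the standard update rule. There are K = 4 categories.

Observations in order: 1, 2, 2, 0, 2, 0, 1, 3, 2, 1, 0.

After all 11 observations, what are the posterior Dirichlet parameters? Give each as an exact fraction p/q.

alpha_1=11, alpha_2=11/2, alpha_3=6, alpha_4=14/5

obs 1: x=1 → posterior Dirichlet(8, 7/2, 2, 9/5)
obs 2: x=2 → posterior Dirichlet(8, 7/2, 3, 9/5)
obs 3: x=2 → posterior Dirichlet(8, 7/2, 4, 9/5)
obs 4: x=0 → posterior Dirichlet(9, 7/2, 4, 9/5)
obs 5: x=2 → posterior Dirichlet(9, 7/2, 5, 9/5)
obs 6: x=0 → posterior Dirichlet(10, 7/2, 5, 9/5)
obs 7: x=1 → posterior Dirichlet(10, 9/2, 5, 9/5)
obs 8: x=3 → posterior Dirichlet(10, 9/2, 5, 14/5)
obs 9: x=2 → posterior Dirichlet(10, 9/2, 6, 14/5)
obs 10: x=1 → posterior Dirichlet(10, 11/2, 6, 14/5)
obs 11: x=0 → posterior Dirichlet(11, 11/2, 6, 14/5)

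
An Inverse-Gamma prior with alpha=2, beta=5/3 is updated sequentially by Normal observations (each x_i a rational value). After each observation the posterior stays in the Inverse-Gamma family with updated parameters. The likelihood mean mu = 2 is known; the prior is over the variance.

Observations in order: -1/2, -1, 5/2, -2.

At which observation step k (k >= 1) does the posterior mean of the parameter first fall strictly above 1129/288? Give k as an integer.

k = 2

obs 1: x=-1/2 → posterior Inverse-Gamma(5/2, 115/24)
obs 2: x=-1 → posterior Inverse-Gamma(3, 223/24)
obs 3: x=5/2 → posterior Inverse-Gamma(7/2, 113/12)
obs 4: x=-2 → posterior Inverse-Gamma(4, 209/12)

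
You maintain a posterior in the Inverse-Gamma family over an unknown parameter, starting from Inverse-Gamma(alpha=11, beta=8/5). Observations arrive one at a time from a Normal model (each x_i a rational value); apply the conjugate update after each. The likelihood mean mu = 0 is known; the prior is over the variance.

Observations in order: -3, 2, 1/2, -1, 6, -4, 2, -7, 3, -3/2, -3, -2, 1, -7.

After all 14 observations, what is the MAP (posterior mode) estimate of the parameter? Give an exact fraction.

obs 1: x=-3 → posterior Inverse-Gamma(23/2, 61/10)
obs 2: x=2 → posterior Inverse-Gamma(12, 81/10)
obs 3: x=1/2 → posterior Inverse-Gamma(25/2, 329/40)
obs 4: x=-1 → posterior Inverse-Gamma(13, 349/40)
obs 5: x=6 → posterior Inverse-Gamma(27/2, 1069/40)
obs 6: x=-4 → posterior Inverse-Gamma(14, 1389/40)
obs 7: x=2 → posterior Inverse-Gamma(29/2, 1469/40)
obs 8: x=-7 → posterior Inverse-Gamma(15, 2449/40)
obs 9: x=3 → posterior Inverse-Gamma(31/2, 2629/40)
obs 10: x=-3/2 → posterior Inverse-Gamma(16, 1337/20)
obs 11: x=-3 → posterior Inverse-Gamma(33/2, 1427/20)
obs 12: x=-2 → posterior Inverse-Gamma(17, 1467/20)
obs 13: x=1 → posterior Inverse-Gamma(35/2, 1477/20)
obs 14: x=-7 → posterior Inverse-Gamma(18, 1967/20)

1967/380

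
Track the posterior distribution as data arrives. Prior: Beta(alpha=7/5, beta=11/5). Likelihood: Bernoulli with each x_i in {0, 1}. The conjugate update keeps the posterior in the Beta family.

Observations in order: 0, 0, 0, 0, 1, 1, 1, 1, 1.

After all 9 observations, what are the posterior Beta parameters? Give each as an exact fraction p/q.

alpha=32/5, beta=31/5

obs 1: x=0 → posterior Beta(7/5, 16/5)
obs 2: x=0 → posterior Beta(7/5, 21/5)
obs 3: x=0 → posterior Beta(7/5, 26/5)
obs 4: x=0 → posterior Beta(7/5, 31/5)
obs 5: x=1 → posterior Beta(12/5, 31/5)
obs 6: x=1 → posterior Beta(17/5, 31/5)
obs 7: x=1 → posterior Beta(22/5, 31/5)
obs 8: x=1 → posterior Beta(27/5, 31/5)
obs 9: x=1 → posterior Beta(32/5, 31/5)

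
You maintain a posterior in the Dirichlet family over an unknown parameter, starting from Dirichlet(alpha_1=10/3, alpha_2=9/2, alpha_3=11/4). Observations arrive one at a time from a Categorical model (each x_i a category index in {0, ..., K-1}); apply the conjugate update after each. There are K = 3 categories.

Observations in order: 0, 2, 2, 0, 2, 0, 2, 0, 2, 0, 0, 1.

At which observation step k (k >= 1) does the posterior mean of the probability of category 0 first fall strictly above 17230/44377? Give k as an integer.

k = 8

obs 1: x=0 → posterior Dirichlet(13/3, 9/2, 11/4)
obs 2: x=2 → posterior Dirichlet(13/3, 9/2, 15/4)
obs 3: x=2 → posterior Dirichlet(13/3, 9/2, 19/4)
obs 4: x=0 → posterior Dirichlet(16/3, 9/2, 19/4)
obs 5: x=2 → posterior Dirichlet(16/3, 9/2, 23/4)
obs 6: x=0 → posterior Dirichlet(19/3, 9/2, 23/4)
obs 7: x=2 → posterior Dirichlet(19/3, 9/2, 27/4)
obs 8: x=0 → posterior Dirichlet(22/3, 9/2, 27/4)
obs 9: x=2 → posterior Dirichlet(22/3, 9/2, 31/4)
obs 10: x=0 → posterior Dirichlet(25/3, 9/2, 31/4)
obs 11: x=0 → posterior Dirichlet(28/3, 9/2, 31/4)
obs 12: x=1 → posterior Dirichlet(28/3, 11/2, 31/4)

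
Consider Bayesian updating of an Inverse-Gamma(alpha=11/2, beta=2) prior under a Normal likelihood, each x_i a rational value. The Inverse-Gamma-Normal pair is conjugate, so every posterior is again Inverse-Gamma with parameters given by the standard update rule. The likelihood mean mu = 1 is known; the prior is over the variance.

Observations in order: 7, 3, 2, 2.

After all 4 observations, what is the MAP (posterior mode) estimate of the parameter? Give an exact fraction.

obs 1: x=7 → posterior Inverse-Gamma(6, 20)
obs 2: x=3 → posterior Inverse-Gamma(13/2, 22)
obs 3: x=2 → posterior Inverse-Gamma(7, 45/2)
obs 4: x=2 → posterior Inverse-Gamma(15/2, 23)

46/17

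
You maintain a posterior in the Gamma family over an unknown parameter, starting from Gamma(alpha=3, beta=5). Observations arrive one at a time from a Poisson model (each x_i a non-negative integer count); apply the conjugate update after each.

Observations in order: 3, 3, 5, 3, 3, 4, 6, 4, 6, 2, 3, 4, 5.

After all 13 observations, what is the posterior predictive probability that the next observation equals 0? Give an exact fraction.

obs 1: x=3 → posterior Gamma(6, 6)
obs 2: x=3 → posterior Gamma(9, 7)
obs 3: x=5 → posterior Gamma(14, 8)
obs 4: x=3 → posterior Gamma(17, 9)
obs 5: x=3 → posterior Gamma(20, 10)
obs 6: x=4 → posterior Gamma(24, 11)
obs 7: x=6 → posterior Gamma(30, 12)
obs 8: x=4 → posterior Gamma(34, 13)
obs 9: x=6 → posterior Gamma(40, 14)
obs 10: x=2 → posterior Gamma(42, 15)
obs 11: x=3 → posterior Gamma(45, 16)
obs 12: x=4 → posterior Gamma(49, 17)
obs 13: x=5 → posterior Gamma(54, 18)

60913741446938235169744542116973453865742270130753253627547325825024/1129001324578697586834677702350194330797437762674602085830056130299321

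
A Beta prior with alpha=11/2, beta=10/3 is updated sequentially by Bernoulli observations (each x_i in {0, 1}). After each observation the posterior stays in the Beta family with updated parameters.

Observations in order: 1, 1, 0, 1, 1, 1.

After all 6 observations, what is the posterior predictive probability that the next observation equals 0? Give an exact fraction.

26/89

obs 1: x=1 → posterior Beta(13/2, 10/3)
obs 2: x=1 → posterior Beta(15/2, 10/3)
obs 3: x=0 → posterior Beta(15/2, 13/3)
obs 4: x=1 → posterior Beta(17/2, 13/3)
obs 5: x=1 → posterior Beta(19/2, 13/3)
obs 6: x=1 → posterior Beta(21/2, 13/3)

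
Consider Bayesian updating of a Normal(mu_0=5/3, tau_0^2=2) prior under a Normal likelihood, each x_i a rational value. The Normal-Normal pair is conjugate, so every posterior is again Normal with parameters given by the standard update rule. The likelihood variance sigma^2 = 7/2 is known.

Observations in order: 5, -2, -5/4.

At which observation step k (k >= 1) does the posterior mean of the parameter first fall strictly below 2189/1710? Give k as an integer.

k = 3

obs 1: x=5 → posterior Normal(95/33, 14/11)
obs 2: x=-2 → posterior Normal(71/45, 14/15)
obs 3: x=-5/4 → posterior Normal(56/57, 14/19)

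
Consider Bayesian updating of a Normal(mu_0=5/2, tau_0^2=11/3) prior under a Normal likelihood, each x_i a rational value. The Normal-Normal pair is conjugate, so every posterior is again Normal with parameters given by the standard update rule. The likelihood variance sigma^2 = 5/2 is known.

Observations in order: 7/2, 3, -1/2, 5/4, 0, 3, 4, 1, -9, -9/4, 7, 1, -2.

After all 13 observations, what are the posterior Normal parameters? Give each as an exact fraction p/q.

mu_0=515/602, tau_0^2=55/301

obs 1: x=7/2 → posterior Normal(229/74, 55/37)
obs 2: x=3 → posterior Normal(361/118, 55/59)
obs 3: x=-1/2 → posterior Normal(113/54, 55/81)
obs 4: x=5/4 → posterior Normal(197/103, 55/103)
obs 5: x=0 → posterior Normal(197/125, 11/25)
obs 6: x=3 → posterior Normal(263/147, 55/147)
obs 7: x=4 → posterior Normal(27/13, 55/169)
obs 8: x=1 → posterior Normal(373/191, 55/191)
obs 9: x=-9 → posterior Normal(175/213, 55/213)
obs 10: x=-9/4 → posterior Normal(251/470, 11/47)
obs 11: x=7 → posterior Normal(559/514, 55/257)
obs 12: x=1 → posterior Normal(67/62, 55/279)
obs 13: x=-2 → posterior Normal(515/602, 55/301)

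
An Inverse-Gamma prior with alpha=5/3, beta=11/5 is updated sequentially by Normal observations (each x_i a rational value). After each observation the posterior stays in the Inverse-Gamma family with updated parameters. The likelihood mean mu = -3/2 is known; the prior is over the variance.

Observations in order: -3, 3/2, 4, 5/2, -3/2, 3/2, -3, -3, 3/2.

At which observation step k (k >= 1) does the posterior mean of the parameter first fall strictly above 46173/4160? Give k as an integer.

k = 4

obs 1: x=-3 → posterior Inverse-Gamma(13/6, 133/40)
obs 2: x=3/2 → posterior Inverse-Gamma(8/3, 313/40)
obs 3: x=4 → posterior Inverse-Gamma(19/6, 459/20)
obs 4: x=5/2 → posterior Inverse-Gamma(11/3, 619/20)
obs 5: x=-3/2 → posterior Inverse-Gamma(25/6, 619/20)
obs 6: x=3/2 → posterior Inverse-Gamma(14/3, 709/20)
obs 7: x=-3 → posterior Inverse-Gamma(31/6, 1463/40)
obs 8: x=-3 → posterior Inverse-Gamma(17/3, 377/10)
obs 9: x=3/2 → posterior Inverse-Gamma(37/6, 211/5)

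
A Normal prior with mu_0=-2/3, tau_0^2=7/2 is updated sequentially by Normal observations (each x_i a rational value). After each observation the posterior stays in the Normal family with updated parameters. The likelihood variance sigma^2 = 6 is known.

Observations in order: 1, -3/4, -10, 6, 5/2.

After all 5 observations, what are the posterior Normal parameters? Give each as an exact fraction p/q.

mu_0=-67/188, tau_0^2=42/47

obs 1: x=1 → posterior Normal(-1/19, 42/19)
obs 2: x=-3/4 → posterior Normal(-25/104, 21/13)
obs 3: x=-10 → posterior Normal(-305/132, 14/11)
obs 4: x=6 → posterior Normal(-137/160, 21/20)
obs 5: x=5/2 → posterior Normal(-67/188, 42/47)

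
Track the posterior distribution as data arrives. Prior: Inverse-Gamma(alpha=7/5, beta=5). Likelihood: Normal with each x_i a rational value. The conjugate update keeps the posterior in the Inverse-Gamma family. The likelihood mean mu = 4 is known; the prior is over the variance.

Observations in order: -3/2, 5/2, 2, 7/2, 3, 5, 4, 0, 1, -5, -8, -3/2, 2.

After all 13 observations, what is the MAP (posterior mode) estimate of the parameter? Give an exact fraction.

1665/89

obs 1: x=-3/2 → posterior Inverse-Gamma(19/10, 161/8)
obs 2: x=5/2 → posterior Inverse-Gamma(12/5, 85/4)
obs 3: x=2 → posterior Inverse-Gamma(29/10, 93/4)
obs 4: x=7/2 → posterior Inverse-Gamma(17/5, 187/8)
obs 5: x=3 → posterior Inverse-Gamma(39/10, 191/8)
obs 6: x=5 → posterior Inverse-Gamma(22/5, 195/8)
obs 7: x=4 → posterior Inverse-Gamma(49/10, 195/8)
obs 8: x=0 → posterior Inverse-Gamma(27/5, 259/8)
obs 9: x=1 → posterior Inverse-Gamma(59/10, 295/8)
obs 10: x=-5 → posterior Inverse-Gamma(32/5, 619/8)
obs 11: x=-8 → posterior Inverse-Gamma(69/10, 1195/8)
obs 12: x=-3/2 → posterior Inverse-Gamma(37/5, 329/2)
obs 13: x=2 → posterior Inverse-Gamma(79/10, 333/2)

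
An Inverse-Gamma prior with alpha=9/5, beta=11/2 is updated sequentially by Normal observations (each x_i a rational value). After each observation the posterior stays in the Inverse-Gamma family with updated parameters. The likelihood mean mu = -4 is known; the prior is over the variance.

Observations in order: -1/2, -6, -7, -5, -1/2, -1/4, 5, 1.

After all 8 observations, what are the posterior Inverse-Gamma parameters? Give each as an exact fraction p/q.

obs 1: x=-1/2 → posterior Inverse-Gamma(23/10, 93/8)
obs 2: x=-6 → posterior Inverse-Gamma(14/5, 109/8)
obs 3: x=-7 → posterior Inverse-Gamma(33/10, 145/8)
obs 4: x=-5 → posterior Inverse-Gamma(19/5, 149/8)
obs 5: x=-1/2 → posterior Inverse-Gamma(43/10, 99/4)
obs 6: x=-1/4 → posterior Inverse-Gamma(24/5, 1017/32)
obs 7: x=5 → posterior Inverse-Gamma(53/10, 2313/32)
obs 8: x=1 → posterior Inverse-Gamma(29/5, 2713/32)

alpha=29/5, beta=2713/32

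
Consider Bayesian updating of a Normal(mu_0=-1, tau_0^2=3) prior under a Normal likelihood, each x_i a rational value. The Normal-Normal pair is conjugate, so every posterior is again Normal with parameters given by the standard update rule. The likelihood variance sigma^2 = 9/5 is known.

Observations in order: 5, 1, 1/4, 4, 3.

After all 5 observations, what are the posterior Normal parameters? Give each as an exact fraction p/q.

mu_0=253/112, tau_0^2=9/28

obs 1: x=5 → posterior Normal(11/4, 9/8)
obs 2: x=1 → posterior Normal(27/13, 9/13)
obs 3: x=1/4 → posterior Normal(113/72, 1/2)
obs 4: x=4 → posterior Normal(193/92, 9/23)
obs 5: x=3 → posterior Normal(253/112, 9/28)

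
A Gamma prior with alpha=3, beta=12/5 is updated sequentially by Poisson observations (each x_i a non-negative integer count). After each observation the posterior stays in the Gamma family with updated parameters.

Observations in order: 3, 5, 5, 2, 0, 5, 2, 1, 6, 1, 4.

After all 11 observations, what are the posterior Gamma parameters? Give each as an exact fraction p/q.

alpha=37, beta=67/5

obs 1: x=3 → posterior Gamma(6, 17/5)
obs 2: x=5 → posterior Gamma(11, 22/5)
obs 3: x=5 → posterior Gamma(16, 27/5)
obs 4: x=2 → posterior Gamma(18, 32/5)
obs 5: x=0 → posterior Gamma(18, 37/5)
obs 6: x=5 → posterior Gamma(23, 42/5)
obs 7: x=2 → posterior Gamma(25, 47/5)
obs 8: x=1 → posterior Gamma(26, 52/5)
obs 9: x=6 → posterior Gamma(32, 57/5)
obs 10: x=1 → posterior Gamma(33, 62/5)
obs 11: x=4 → posterior Gamma(37, 67/5)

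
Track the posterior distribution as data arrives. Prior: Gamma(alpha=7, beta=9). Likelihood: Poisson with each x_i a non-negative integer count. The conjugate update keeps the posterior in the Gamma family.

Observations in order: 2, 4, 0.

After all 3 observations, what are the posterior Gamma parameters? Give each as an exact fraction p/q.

obs 1: x=2 → posterior Gamma(9, 10)
obs 2: x=4 → posterior Gamma(13, 11)
obs 3: x=0 → posterior Gamma(13, 12)

alpha=13, beta=12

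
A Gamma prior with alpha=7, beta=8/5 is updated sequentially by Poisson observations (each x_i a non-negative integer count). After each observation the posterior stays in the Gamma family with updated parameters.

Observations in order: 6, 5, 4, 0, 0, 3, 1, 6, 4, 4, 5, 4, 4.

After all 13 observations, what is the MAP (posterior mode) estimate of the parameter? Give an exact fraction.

obs 1: x=6 → posterior Gamma(13, 13/5)
obs 2: x=5 → posterior Gamma(18, 18/5)
obs 3: x=4 → posterior Gamma(22, 23/5)
obs 4: x=0 → posterior Gamma(22, 28/5)
obs 5: x=0 → posterior Gamma(22, 33/5)
obs 6: x=3 → posterior Gamma(25, 38/5)
obs 7: x=1 → posterior Gamma(26, 43/5)
obs 8: x=6 → posterior Gamma(32, 48/5)
obs 9: x=4 → posterior Gamma(36, 53/5)
obs 10: x=4 → posterior Gamma(40, 58/5)
obs 11: x=5 → posterior Gamma(45, 63/5)
obs 12: x=4 → posterior Gamma(49, 68/5)
obs 13: x=4 → posterior Gamma(53, 73/5)

260/73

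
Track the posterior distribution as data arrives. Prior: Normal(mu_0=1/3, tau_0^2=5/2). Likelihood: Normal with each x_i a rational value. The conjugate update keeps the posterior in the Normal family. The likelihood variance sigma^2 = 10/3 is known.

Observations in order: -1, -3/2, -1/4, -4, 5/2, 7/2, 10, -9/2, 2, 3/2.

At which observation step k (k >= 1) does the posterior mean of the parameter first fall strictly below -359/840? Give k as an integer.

obs 1: x=-1 → posterior Normal(-5/21, 10/7)
obs 2: x=-3/2 → posterior Normal(-37/60, 1)
obs 3: x=-1/4 → posterior Normal(-83/156, 10/13)
obs 4: x=-4 → posterior Normal(-227/192, 5/8)
obs 5: x=5/2 → posterior Normal(-137/228, 10/19)
obs 6: x=7/2 → posterior Normal(-1/24, 5/11)
obs 7: x=10 → posterior Normal(349/300, 2/5)
obs 8: x=-9/2 → posterior Normal(187/336, 5/14)
obs 9: x=2 → posterior Normal(259/372, 10/31)
obs 10: x=3/2 → posterior Normal(313/408, 5/17)

k = 2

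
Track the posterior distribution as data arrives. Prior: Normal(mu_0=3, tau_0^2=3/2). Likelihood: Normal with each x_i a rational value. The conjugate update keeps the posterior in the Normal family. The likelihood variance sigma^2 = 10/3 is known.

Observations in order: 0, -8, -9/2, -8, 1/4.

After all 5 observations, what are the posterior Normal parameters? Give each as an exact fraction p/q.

obs 1: x=0 → posterior Normal(60/29, 30/29)
obs 2: x=-8 → posterior Normal(-6/19, 15/19)
obs 3: x=-9/2 → posterior Normal(-105/94, 30/47)
obs 4: x=-8 → posterior Normal(-249/112, 15/28)
obs 5: x=1/4 → posterior Normal(-489/260, 6/13)

mu_0=-489/260, tau_0^2=6/13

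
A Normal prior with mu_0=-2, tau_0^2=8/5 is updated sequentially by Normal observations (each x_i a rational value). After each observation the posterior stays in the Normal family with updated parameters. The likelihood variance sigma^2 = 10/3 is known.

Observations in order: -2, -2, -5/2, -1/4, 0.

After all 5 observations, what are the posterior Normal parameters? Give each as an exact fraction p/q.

mu_0=-131/85, tau_0^2=8/17

obs 1: x=-2 → posterior Normal(-2, 40/37)
obs 2: x=-2 → posterior Normal(-2, 40/49)
obs 3: x=-5/2 → posterior Normal(-128/61, 40/61)
obs 4: x=-1/4 → posterior Normal(-131/73, 40/73)
obs 5: x=0 → posterior Normal(-131/85, 8/17)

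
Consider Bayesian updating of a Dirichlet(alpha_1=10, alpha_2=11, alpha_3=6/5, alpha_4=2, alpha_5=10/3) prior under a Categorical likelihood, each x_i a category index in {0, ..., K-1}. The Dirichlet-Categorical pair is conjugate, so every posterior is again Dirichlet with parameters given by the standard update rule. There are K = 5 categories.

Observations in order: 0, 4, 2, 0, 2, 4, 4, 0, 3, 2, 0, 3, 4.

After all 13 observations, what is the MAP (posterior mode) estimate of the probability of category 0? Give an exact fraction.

15/41

obs 1: x=0 → posterior Dirichlet(11, 11, 6/5, 2, 10/3)
obs 2: x=4 → posterior Dirichlet(11, 11, 6/5, 2, 13/3)
obs 3: x=2 → posterior Dirichlet(11, 11, 11/5, 2, 13/3)
obs 4: x=0 → posterior Dirichlet(12, 11, 11/5, 2, 13/3)
obs 5: x=2 → posterior Dirichlet(12, 11, 16/5, 2, 13/3)
obs 6: x=4 → posterior Dirichlet(12, 11, 16/5, 2, 16/3)
obs 7: x=4 → posterior Dirichlet(12, 11, 16/5, 2, 19/3)
obs 8: x=0 → posterior Dirichlet(13, 11, 16/5, 2, 19/3)
obs 9: x=3 → posterior Dirichlet(13, 11, 16/5, 3, 19/3)
obs 10: x=2 → posterior Dirichlet(13, 11, 21/5, 3, 19/3)
obs 11: x=0 → posterior Dirichlet(14, 11, 21/5, 3, 19/3)
obs 12: x=3 → posterior Dirichlet(14, 11, 21/5, 4, 19/3)
obs 13: x=4 → posterior Dirichlet(14, 11, 21/5, 4, 22/3)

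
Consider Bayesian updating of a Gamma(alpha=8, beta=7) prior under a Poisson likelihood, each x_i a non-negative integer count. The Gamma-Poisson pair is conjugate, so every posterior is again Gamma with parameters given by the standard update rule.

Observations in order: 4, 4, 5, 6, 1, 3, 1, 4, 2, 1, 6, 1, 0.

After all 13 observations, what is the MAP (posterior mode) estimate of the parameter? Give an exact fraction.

obs 1: x=4 → posterior Gamma(12, 8)
obs 2: x=4 → posterior Gamma(16, 9)
obs 3: x=5 → posterior Gamma(21, 10)
obs 4: x=6 → posterior Gamma(27, 11)
obs 5: x=1 → posterior Gamma(28, 12)
obs 6: x=3 → posterior Gamma(31, 13)
obs 7: x=1 → posterior Gamma(32, 14)
obs 8: x=4 → posterior Gamma(36, 15)
obs 9: x=2 → posterior Gamma(38, 16)
obs 10: x=1 → posterior Gamma(39, 17)
obs 11: x=6 → posterior Gamma(45, 18)
obs 12: x=1 → posterior Gamma(46, 19)
obs 13: x=0 → posterior Gamma(46, 20)

9/4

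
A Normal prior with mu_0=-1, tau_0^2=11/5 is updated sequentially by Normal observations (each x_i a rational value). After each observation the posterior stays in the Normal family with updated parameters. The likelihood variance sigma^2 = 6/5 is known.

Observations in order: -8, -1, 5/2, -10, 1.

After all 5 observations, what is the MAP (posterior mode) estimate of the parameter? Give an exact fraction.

obs 1: x=-8 → posterior Normal(-94/17, 66/85)
obs 2: x=-1 → posterior Normal(-15/4, 33/70)
obs 3: x=5/2 → posterior Normal(-155/78, 22/65)
obs 4: x=-10 → posterior Normal(-15/4, 33/125)
obs 5: x=1 → posterior Normal(-353/122, 66/305)

-353/122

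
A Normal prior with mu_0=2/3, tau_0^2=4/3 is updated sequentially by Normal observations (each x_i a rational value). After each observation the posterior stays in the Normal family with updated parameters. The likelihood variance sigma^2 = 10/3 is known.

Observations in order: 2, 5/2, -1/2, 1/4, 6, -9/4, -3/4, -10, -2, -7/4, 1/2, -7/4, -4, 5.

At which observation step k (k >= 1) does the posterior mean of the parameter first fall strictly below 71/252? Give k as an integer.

k = 8

obs 1: x=2 → posterior Normal(22/21, 20/21)
obs 2: x=5/2 → posterior Normal(37/27, 20/27)
obs 3: x=-1/2 → posterior Normal(34/33, 20/33)
obs 4: x=1/4 → posterior Normal(71/78, 20/39)
obs 5: x=6 → posterior Normal(143/90, 4/9)
obs 6: x=-9/4 → posterior Normal(58/51, 20/51)
obs 7: x=-3/4 → posterior Normal(107/114, 20/57)
obs 8: x=-10 → posterior Normal(-13/126, 20/63)
obs 9: x=-2 → posterior Normal(-37/138, 20/69)
obs 10: x=-7/4 → posterior Normal(-29/75, 4/15)
obs 11: x=1/2 → posterior Normal(-26/81, 20/81)
obs 12: x=-7/4 → posterior Normal(-73/174, 20/87)
obs 13: x=-4 → posterior Normal(-121/186, 20/93)
obs 14: x=5 → posterior Normal(-61/198, 20/99)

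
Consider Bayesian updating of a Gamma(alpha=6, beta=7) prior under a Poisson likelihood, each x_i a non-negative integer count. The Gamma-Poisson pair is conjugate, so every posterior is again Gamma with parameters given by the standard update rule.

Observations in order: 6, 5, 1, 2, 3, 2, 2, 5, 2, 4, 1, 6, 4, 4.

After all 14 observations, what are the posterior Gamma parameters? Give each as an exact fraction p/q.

obs 1: x=6 → posterior Gamma(12, 8)
obs 2: x=5 → posterior Gamma(17, 9)
obs 3: x=1 → posterior Gamma(18, 10)
obs 4: x=2 → posterior Gamma(20, 11)
obs 5: x=3 → posterior Gamma(23, 12)
obs 6: x=2 → posterior Gamma(25, 13)
obs 7: x=2 → posterior Gamma(27, 14)
obs 8: x=5 → posterior Gamma(32, 15)
obs 9: x=2 → posterior Gamma(34, 16)
obs 10: x=4 → posterior Gamma(38, 17)
obs 11: x=1 → posterior Gamma(39, 18)
obs 12: x=6 → posterior Gamma(45, 19)
obs 13: x=4 → posterior Gamma(49, 20)
obs 14: x=4 → posterior Gamma(53, 21)

alpha=53, beta=21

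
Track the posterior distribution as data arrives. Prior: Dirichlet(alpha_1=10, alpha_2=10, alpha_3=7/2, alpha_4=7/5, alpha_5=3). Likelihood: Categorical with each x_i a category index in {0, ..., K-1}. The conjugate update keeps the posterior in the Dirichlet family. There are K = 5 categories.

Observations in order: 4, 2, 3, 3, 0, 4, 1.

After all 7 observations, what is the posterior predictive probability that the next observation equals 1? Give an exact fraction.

110/349

obs 1: x=4 → posterior Dirichlet(10, 10, 7/2, 7/5, 4)
obs 2: x=2 → posterior Dirichlet(10, 10, 9/2, 7/5, 4)
obs 3: x=3 → posterior Dirichlet(10, 10, 9/2, 12/5, 4)
obs 4: x=3 → posterior Dirichlet(10, 10, 9/2, 17/5, 4)
obs 5: x=0 → posterior Dirichlet(11, 10, 9/2, 17/5, 4)
obs 6: x=4 → posterior Dirichlet(11, 10, 9/2, 17/5, 5)
obs 7: x=1 → posterior Dirichlet(11, 11, 9/2, 17/5, 5)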